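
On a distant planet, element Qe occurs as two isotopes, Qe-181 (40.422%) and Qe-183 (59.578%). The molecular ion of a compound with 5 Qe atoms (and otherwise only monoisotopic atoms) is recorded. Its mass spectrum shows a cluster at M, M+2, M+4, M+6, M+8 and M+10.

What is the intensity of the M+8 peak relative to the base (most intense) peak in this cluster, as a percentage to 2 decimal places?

73.70%

Term probabilities: M 0.0108, M+2 0.0795, M+4 0.2344, M+6 0.3455, M+8 0.2546, M+10 0.0751. Base peak = M+6.
P(M+6) = C(5,3) × 0.40422^2 × 0.59578^3 = 10 × 0.16339381 × 0.21147438 = 0.345536 (base)
P(M+8) = C(5,4) × 0.40422^1 × 0.59578^4 = 5 × 0.40422 × 0.12599221 = 0.254643
Relative intensity = 0.254643 / 0.345536 × 100 = 73.70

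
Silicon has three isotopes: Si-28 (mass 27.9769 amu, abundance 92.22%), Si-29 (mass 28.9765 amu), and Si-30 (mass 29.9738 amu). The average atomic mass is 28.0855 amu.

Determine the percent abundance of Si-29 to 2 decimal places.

The remaining 7.78% is split between Si-29 (fraction x) and Si-30 (fraction 0.0778 − x).
Substituting: 28.9765x + 29.9738(0.0778 − x) = 2.28520282
(28.9765 − 29.9738)x = -0.04675882  ⇒  x = 0.04689, y = 0.03091
Si-29: 4.69%, Si-30: 3.09%.

4.69%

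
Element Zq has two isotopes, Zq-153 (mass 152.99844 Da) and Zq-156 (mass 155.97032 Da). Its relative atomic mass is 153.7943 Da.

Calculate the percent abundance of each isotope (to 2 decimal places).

Zq-153: 73.22%, Zq-156: 26.78%

Writing the weighted mean with unknown fraction x of Zq-153:
152.99844·x + 155.97032·(1 − x) = 153.7943
(152.99844 − 155.97032)·x = 153.7943 − 155.97032
x = -2.17602 / -2.97188 = 0.73220 → 73.22% Zq-153, 26.78% Zq-156.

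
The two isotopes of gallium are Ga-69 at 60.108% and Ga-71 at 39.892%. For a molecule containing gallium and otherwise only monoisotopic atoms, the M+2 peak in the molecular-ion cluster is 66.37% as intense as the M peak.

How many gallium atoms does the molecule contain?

For n independent Ga atoms, I(M+2)/I(M) = n · (abundance Ga-71) / (abundance Ga-69) = n · 0.39892/0.60108.
n = 0.6637 × 0.60108/0.39892 = 1.00 ≈ 1

1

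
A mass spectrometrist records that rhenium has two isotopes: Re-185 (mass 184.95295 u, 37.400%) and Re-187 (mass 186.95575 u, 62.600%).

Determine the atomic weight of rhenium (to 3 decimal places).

Weight each isotope mass by its fractional abundance: 0.37400 × 184.95295 + 0.62600 × 186.95575
= 69.172403 + 117.034300 = 186.206703 u

186.207 u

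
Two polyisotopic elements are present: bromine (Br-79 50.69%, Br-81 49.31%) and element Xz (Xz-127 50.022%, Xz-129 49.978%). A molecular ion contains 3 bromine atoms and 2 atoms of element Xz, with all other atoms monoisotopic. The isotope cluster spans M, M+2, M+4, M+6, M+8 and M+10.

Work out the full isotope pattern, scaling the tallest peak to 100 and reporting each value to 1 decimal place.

10.3 : 50.9 : 100.0 : 98.3 : 48.3 : 9.5

Bromine pattern (n=3): 0.13024674 : 0.3801026 : 0.36975457 : 0.11989609
Element Xz pattern (n=2): 0.25022005 : 0.4999999 : 0.24978005
Convolve the two distributions (both contribute in 2-u steps):
  M: 0.13024674×0.25022005 = 0.032590
  M+2: 0.13024674×0.4999999 + 0.3801026×0.25022005 = 0.160233
  M+4: 0.13024674×0.24978005 + 0.3801026×0.4999999 + 0.36975457×0.25022005 = 0.315104
  M+6: 0.3801026×0.24978005 + 0.36975457×0.4999999 + 0.11989609×0.25022005 = 0.309820
  M+8: 0.36975457×0.24978005 + 0.11989609×0.4999999 = 0.152305
  M+10: 0.11989609×0.24978005 = 0.029948
Scale to base peak (0.315104) = 100: 10.3 : 50.9 : 100.0 : 98.3 : 48.3 : 9.5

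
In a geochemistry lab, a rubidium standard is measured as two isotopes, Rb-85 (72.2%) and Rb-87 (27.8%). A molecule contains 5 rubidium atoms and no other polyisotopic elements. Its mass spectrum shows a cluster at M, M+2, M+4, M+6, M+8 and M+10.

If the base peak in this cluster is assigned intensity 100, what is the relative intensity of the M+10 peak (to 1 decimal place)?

Binomial terms of (0.722 + 0.278)^5: M 0.1962, M+2 0.3777, M+4 0.2909, M+6 0.1120, M+8 0.0216, M+10 0.0017 → M+2 is the base peak.
P(M+2) = C(5,1) × 0.722^4 × 0.278^1 = 5 × 0.27173701 × 0.2780 = 0.377714 (base)
P(M+10) = C(5,5) × 0.722^0 × 0.278^5 = 1 × 1.0000 × 0.00166044 = 0.001660
Relative intensity = 0.001660 / 0.377714 × 100 = 0.4

0.4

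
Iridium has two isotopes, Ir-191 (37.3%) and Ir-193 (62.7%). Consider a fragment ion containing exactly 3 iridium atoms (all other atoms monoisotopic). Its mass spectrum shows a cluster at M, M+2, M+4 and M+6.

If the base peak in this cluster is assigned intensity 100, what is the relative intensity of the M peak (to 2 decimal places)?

(0.373 + 0.627)^3 gives M 0.0519, M+2 0.2617, M+4 0.4399, M+6 0.2465; the largest is M+4.
P(M+4) = C(3,2) × 0.373^1 × 0.627^2 = 3 × 0.3730 × 0.393129 = 0.439911 (base)
P(M) = C(3,0) × 0.373^3 × 0.627^0 = 1 × 0.05189512 × 1.0000 = 0.051895
Relative intensity = 0.051895 / 0.439911 × 100 = 11.80

11.80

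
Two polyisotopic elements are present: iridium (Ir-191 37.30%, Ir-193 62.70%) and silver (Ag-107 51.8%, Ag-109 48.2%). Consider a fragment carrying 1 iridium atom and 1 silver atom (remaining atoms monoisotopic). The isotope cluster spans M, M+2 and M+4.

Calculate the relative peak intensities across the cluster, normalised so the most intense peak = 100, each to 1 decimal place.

38.3 : 100.0 : 59.9

Iridium pattern (n=1): 0.3730 : 0.6270
Silver pattern (n=1): 0.5180 : 0.4820
Convolve the two distributions (both contribute in 2-u steps):
  M: 0.3730×0.5180 = 0.193214
  M+2: 0.3730×0.4820 + 0.6270×0.5180 = 0.504572
  M+4: 0.6270×0.4820 = 0.302214
Scale to base peak (0.504572) = 100: 38.3 : 100.0 : 59.9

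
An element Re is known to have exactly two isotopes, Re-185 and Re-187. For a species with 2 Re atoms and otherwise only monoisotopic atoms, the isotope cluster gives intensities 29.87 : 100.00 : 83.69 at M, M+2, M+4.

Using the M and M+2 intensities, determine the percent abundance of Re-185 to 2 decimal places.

37.40%

Let p = fractional abundance of Re-185. I(M+2)/I(M) = [C(2,1)·p^1·(1−p)] / p^2 = 2·(1−p)/p = 100.00/29.87 = 3.3478
(1−p)/p = 3.3478/2 = 1.6739  ⇒  p = 1/(1 + 1.6739) = 0.3740
Re-185: 37.40%, Re-187: 62.60%.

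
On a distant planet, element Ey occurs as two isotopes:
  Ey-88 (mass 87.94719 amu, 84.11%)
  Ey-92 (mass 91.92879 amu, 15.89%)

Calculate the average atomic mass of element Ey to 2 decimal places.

Ar = Σ fᵢ·mᵢ = 0.8411 × 87.94719 + 0.1589 × 91.92879
= 73.972382 + 14.607485 = 88.579867 amu

88.58 amu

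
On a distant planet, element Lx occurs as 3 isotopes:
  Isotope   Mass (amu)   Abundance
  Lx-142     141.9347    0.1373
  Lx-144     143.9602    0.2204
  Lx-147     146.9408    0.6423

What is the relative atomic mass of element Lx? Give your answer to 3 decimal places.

Average mass = Σ (abundance × isotope mass) = 0.1373 × 141.9347 + 0.2204 × 143.9602 + 0.6423 × 146.9408
= 19.48763 + 31.72883 + 94.38008 = 145.59654 amu

145.597 amu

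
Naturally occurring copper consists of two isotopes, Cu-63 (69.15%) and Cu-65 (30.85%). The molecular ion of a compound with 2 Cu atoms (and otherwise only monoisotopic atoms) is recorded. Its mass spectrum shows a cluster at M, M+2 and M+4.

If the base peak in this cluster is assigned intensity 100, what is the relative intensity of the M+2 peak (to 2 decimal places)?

Binomial terms of (0.6915 + 0.3085)^2: M 0.4782, M+2 0.4267, M+4 0.0952 → M is the base peak.
P(M) = C(2,0) × 0.6915^2 × 0.3085^0 = 1 × 0.47817225 × 1.0000 = 0.478172 (base)
P(M+2) = C(2,1) × 0.6915^1 × 0.3085^1 = 2 × 0.6915 × 0.3085 = 0.426656
Relative intensity = 0.426656 / 0.478172 × 100 = 89.23

89.23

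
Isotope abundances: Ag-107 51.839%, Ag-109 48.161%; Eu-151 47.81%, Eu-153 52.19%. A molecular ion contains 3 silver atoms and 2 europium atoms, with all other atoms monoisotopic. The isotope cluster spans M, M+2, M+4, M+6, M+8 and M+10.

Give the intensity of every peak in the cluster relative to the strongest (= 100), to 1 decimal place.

Silver pattern (n=3): 0.13930601 : 0.38826655 : 0.36071887 : 0.11170857
Europium pattern (n=2): 0.22857961 : 0.49904078 : 0.27237961
Convolve the two distributions (both contribute in 2-u steps):
  M: 0.13930601×0.22857961 = 0.031843
  M+2: 0.13930601×0.49904078 + 0.38826655×0.22857961 = 0.158269
  M+4: 0.13930601×0.27237961 + 0.38826655×0.49904078 + 0.36071887×0.22857961 = 0.314158
  M+6: 0.38826655×0.27237961 + 0.36071887×0.49904078 + 0.11170857×0.22857961 = 0.311304
  M+8: 0.36071887×0.27237961 + 0.11170857×0.49904078 = 0.154000
  M+10: 0.11170857×0.27237961 = 0.030427
Scale to base peak (0.314158) = 100: 10.1 : 50.4 : 100.0 : 99.1 : 49.0 : 9.7

10.1 : 50.4 : 100.0 : 99.1 : 49.0 : 9.7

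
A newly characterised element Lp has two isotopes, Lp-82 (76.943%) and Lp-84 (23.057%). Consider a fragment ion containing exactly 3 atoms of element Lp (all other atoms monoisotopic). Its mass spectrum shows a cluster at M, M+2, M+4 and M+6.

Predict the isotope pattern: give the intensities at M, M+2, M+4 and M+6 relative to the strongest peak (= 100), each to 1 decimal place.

100.0 : 89.9 : 26.9 : 2.7

Each Lp atom is independently Lp-82 (p = 0.76943) or Lp-84 (q = 0.23057); the cluster is the binomial expansion (p + q)^3.
P(M) = 0.76943^3 = 0.455520
P(M+2) = 3 × 0.76943^2 × 0.23057^1 = 0.409508
P(M+4) = 3 × 0.76943^1 × 0.23057^2 = 0.122715
P(M+6) = 0.23057^3 = 0.012258
The M peak is largest (0.455520); scaling to 100 gives 100.0 : 89.9 : 26.9 : 2.7.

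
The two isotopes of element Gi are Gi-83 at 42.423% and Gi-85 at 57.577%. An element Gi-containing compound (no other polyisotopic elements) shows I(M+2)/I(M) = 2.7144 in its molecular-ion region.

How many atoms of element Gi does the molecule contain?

2

For n independent Gi atoms, I(M+2)/I(M) = n · (abundance Gi-85) / (abundance Gi-83) = n · 0.57577/0.42423.
n = 2.7144 × 0.42423/0.57577 = 2.00 ≈ 2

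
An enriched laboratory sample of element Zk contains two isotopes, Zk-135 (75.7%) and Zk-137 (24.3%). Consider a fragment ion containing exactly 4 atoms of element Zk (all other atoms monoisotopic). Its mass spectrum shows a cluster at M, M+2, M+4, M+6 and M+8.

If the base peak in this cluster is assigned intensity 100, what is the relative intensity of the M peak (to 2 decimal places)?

77.88

Term probabilities: M 0.3284, M+2 0.4217, M+4 0.2030, M+6 0.0434, M+8 0.0035. Base peak = M+2.
P(M+2) = C(4,1) × 0.757^3 × 0.243^1 = 4 × 0.43379809 × 0.2430 = 0.421652 (base)
P(M) = C(4,0) × 0.757^4 × 0.243^0 = 1 × 0.32838516 × 1.0000 = 0.328385
Relative intensity = 0.328385 / 0.421652 × 100 = 77.88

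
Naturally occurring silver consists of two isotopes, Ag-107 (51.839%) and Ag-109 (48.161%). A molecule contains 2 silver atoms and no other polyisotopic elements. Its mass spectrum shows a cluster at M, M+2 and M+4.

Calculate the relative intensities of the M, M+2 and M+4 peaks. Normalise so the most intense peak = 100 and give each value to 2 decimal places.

53.82 : 100.00 : 46.45

The 2 Ag atoms are independent, so intensities follow the terms of (0.51839 + 0.48161)^2.
P(M) = 0.51839^2 = 0.268728
P(M+2) = 2 × 0.51839^1 × 0.48161^1 = 0.499324
P(M+4) = 0.48161^2 = 0.231948
The M+2 peak is largest (0.499324); scaling to 100 gives 53.82 : 100.00 : 46.45.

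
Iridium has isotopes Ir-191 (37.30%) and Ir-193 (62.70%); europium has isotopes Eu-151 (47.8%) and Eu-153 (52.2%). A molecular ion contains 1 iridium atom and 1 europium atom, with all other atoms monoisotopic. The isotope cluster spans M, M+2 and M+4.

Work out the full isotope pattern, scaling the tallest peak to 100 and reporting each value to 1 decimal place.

Iridium pattern (n=1): 0.3730 : 0.6270
Europium pattern (n=1): 0.4780 : 0.5220
Convolve the two distributions (both contribute in 2-u steps):
  M: 0.3730×0.4780 = 0.178294
  M+2: 0.3730×0.5220 + 0.6270×0.4780 = 0.494412
  M+4: 0.6270×0.5220 = 0.327294
Scale to base peak (0.494412) = 100: 36.1 : 100.0 : 66.2

36.1 : 100.0 : 66.2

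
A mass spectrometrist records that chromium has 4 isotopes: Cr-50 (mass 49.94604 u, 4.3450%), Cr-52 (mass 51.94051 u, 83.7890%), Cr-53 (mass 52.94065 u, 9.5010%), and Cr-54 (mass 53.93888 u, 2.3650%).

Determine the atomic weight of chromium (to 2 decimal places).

The abundance-weighted mean is 0.043450 × 49.94604 + 0.837890 × 51.94051 + 0.095010 × 52.94065 + 0.023650 × 53.93888
= 2.170155 + 43.520434 + 5.029891 + 1.275655 = 51.996135 u

52.00 u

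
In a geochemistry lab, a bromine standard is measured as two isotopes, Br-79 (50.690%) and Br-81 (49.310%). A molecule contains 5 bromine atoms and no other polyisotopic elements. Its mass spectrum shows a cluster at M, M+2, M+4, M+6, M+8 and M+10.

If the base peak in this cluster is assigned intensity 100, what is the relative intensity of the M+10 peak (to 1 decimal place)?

Term probabilities: M 0.0335, M+2 0.1628, M+4 0.3167, M+6 0.3081, M+8 0.1498, M+10 0.0292. Base peak = M+4.
P(M+4) = C(5,2) × 0.50690^3 × 0.49310^2 = 10 × 0.13024674 × 0.24314761 = 0.316692 (base)
P(M+10) = C(5,5) × 0.50690^0 × 0.49310^5 = 1 × 1.0000 × 0.02915245 = 0.029152
Relative intensity = 0.029152 / 0.316692 × 100 = 9.2

9.2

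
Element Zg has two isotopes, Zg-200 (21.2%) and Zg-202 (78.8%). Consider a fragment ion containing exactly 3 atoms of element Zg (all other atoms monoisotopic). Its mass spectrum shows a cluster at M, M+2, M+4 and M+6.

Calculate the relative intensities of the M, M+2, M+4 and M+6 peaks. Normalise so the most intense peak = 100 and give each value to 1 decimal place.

Expanding (0.212 + 0.788)^3:
P(M) = 0.212^3 = 0.009528
P(M+2) = 3 × 0.212^2 × 0.788^1 = 0.106248
P(M+4) = 3 × 0.212^1 × 0.788^2 = 0.394920
P(M+6) = 0.788^3 = 0.489304
The M+6 peak is largest (0.489304); scaling to 100 gives 1.9 : 21.7 : 80.7 : 100.0.

1.9 : 21.7 : 80.7 : 100.0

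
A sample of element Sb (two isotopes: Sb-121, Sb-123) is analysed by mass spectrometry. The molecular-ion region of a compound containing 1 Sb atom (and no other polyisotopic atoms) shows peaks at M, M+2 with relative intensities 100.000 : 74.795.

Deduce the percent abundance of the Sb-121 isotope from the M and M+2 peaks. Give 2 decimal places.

If p is the fraction of Sb that is Sb-121, then I(M+2)/I(M) = [C(1,1)·p^0·(1−p)] / p^1 = 1·(1−p)/p = 74.795/100.000 = 0.7480
(1−p)/p = 0.7480/1 = 0.7480  ⇒  p = 1/(1 + 0.7480) = 0.5721
Sb-121: 57.21%, Sb-123: 42.79%.

57.21%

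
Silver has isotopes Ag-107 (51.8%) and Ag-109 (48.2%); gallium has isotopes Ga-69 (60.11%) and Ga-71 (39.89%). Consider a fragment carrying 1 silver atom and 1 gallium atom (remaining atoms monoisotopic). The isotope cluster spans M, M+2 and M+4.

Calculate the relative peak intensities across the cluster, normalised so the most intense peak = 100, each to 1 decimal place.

62.7 : 100.0 : 38.7

Silver pattern (n=1): 0.5180 : 0.4820
Gallium pattern (n=1): 0.6011 : 0.3989
Convolve the two distributions (both contribute in 2-u steps):
  M: 0.5180×0.6011 = 0.311370
  M+2: 0.5180×0.3989 + 0.4820×0.6011 = 0.496360
  M+4: 0.4820×0.3989 = 0.192270
Scale to base peak (0.496360) = 100: 62.7 : 100.0 : 38.7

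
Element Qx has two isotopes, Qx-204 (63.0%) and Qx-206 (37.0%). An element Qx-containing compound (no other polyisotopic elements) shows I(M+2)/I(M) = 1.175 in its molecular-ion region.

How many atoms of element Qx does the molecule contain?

2

With n Qx atoms, P(M+2)/P(M) = C(n,1)·p^(n−1)q / p^n = n·q/p = n · 0.370/0.630.
n = 1.175 × 0.630/0.370 = 2.00 ≈ 2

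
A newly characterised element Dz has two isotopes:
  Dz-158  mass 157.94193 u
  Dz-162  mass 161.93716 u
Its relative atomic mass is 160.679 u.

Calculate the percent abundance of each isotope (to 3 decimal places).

Dz-158: 31.492%, Dz-162: 68.508%

Let x be the fractional abundance of Dz-158; then Dz-162 has abundance 1 − x.
157.94193·x + 161.93716·(1 − x) = 160.679
(157.94193 − 161.93716)·x = 160.679 − 161.93716
x = -1.25816 / -3.99523 = 0.31492 → 31.492% Dz-158, 68.508% Dz-162.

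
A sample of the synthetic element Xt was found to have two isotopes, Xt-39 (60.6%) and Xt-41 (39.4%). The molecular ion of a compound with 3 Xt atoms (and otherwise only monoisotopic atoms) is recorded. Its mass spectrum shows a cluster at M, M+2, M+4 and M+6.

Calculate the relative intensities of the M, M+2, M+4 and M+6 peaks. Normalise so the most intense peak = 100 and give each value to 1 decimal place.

51.3 : 100.0 : 65.0 : 14.1

The 3 Xt atoms are independent, so intensities follow the terms of (0.606 + 0.394)^3.
P(M) = 0.606^3 = 0.222545
P(M+2) = 3 × 0.606^2 × 0.394^1 = 0.434073
P(M+4) = 3 × 0.606^1 × 0.394^2 = 0.282219
P(M+6) = 0.394^3 = 0.061163
The M+2 peak is largest (0.434073); scaling to 100 gives 51.3 : 100.0 : 65.0 : 14.1.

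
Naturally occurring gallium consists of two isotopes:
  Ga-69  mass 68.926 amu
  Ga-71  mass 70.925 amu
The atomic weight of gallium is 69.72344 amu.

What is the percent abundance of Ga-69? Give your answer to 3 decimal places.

With x = fraction of Ga-69 (so Ga-71 is 1 − x):
68.926·x + 70.925·(1 − x) = 69.72344
(68.926 − 70.925)·x = 69.72344 − 70.925
x = -1.20156 / -1.999 = 0.60108 → 60.108% Ga-69, 39.892% Ga-71.

60.108%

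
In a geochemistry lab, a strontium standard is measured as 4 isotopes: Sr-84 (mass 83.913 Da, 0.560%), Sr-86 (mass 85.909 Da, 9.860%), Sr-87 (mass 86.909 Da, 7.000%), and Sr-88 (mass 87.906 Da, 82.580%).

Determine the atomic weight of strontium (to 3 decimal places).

87.617 Da

The abundance-weighted mean is 0.00560 × 83.913 + 0.09860 × 85.909 + 0.07000 × 86.909 + 0.82580 × 87.906
= 0.4699 + 8.4706 + 6.0836 + 72.5928 = 87.6169 Da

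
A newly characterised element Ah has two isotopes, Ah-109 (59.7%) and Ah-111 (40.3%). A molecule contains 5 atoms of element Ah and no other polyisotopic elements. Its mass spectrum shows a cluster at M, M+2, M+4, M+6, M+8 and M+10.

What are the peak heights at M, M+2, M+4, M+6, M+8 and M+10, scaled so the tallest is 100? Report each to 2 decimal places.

21.95 : 74.07 : 100.00 : 67.50 : 22.78 : 3.08

Expanding (0.597 + 0.403)^5:
P(M) = 0.597^5 = 0.075835
P(M+2) = 5 × 0.597^4 × 0.403^1 = 0.255960
P(M+4) = 10 × 0.597^3 × 0.403^2 = 0.345568
P(M+6) = 10 × 0.597^2 × 0.403^3 = 0.233273
P(M+8) = 5 × 0.597^1 × 0.403^4 = 0.078734
P(M+10) = 0.403^5 = 0.010630
The M+4 peak is largest (0.345568); scaling to 100 gives 21.95 : 74.07 : 100.00 : 67.50 : 22.78 : 3.08.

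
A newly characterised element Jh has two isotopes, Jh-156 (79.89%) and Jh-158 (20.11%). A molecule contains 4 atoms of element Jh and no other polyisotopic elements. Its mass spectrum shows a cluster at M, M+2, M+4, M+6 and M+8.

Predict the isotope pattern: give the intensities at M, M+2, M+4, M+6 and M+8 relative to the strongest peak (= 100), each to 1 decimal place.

99.3 : 100.0 : 37.8 : 6.3 : 0.4

Each Jh atom is independently Jh-156 (p = 0.7989) or Jh-158 (q = 0.2011); the cluster is the binomial expansion (p + q)^4.
P(M) = 0.7989^4 = 0.407352
P(M+2) = 4 × 0.7989^3 × 0.2011^1 = 0.410156
P(M+4) = 6 × 0.7989^2 × 0.2011^2 = 0.154867
P(M+6) = 4 × 0.7989^1 × 0.2011^3 = 0.025989
P(M+8) = 0.2011^4 = 0.001635
The M+2 peak is largest (0.410156); scaling to 100 gives 99.3 : 100.0 : 37.8 : 6.3 : 0.4.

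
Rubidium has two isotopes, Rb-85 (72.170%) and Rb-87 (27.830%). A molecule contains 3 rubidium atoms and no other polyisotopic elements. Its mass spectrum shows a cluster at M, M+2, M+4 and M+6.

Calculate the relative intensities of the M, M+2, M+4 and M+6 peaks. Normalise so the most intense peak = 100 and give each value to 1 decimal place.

The 3 Rb atoms are independent, so intensities follow the terms of (0.72170 + 0.27830)^3.
P(M) = 0.72170^3 = 0.375898
P(M+2) = 3 × 0.72170^2 × 0.27830^1 = 0.434858
P(M+4) = 3 × 0.72170^1 × 0.27830^2 = 0.167689
P(M+6) = 0.27830^3 = 0.021555
The M+2 peak is largest (0.434858); scaling to 100 gives 86.4 : 100.0 : 38.6 : 5.0.

86.4 : 100.0 : 38.6 : 5.0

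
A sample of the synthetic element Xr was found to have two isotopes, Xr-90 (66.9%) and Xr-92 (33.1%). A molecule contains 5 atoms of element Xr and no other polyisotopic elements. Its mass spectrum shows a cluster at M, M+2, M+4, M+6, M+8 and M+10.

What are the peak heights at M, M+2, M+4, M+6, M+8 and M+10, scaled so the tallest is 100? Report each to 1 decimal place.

40.4 : 100.0 : 99.0 : 49.0 : 12.1 : 1.2

Expanding (0.669 + 0.331)^5:
P(M) = 0.669^5 = 0.134008
P(M+2) = 5 × 0.669^4 × 0.331^1 = 0.331514
P(M+4) = 10 × 0.669^3 × 0.331^2 = 0.328046
P(M+6) = 10 × 0.669^2 × 0.331^3 = 0.162307
P(M+8) = 5 × 0.669^1 × 0.331^4 = 0.040152
P(M+10) = 0.331^5 = 0.003973
The M+2 peak is largest (0.331514); scaling to 100 gives 40.4 : 100.0 : 99.0 : 49.0 : 12.1 : 1.2.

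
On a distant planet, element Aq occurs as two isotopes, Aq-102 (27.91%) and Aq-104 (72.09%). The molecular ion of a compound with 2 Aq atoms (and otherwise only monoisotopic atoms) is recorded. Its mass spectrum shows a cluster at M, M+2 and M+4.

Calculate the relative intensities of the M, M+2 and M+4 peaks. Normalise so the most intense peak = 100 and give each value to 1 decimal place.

Expanding (0.2791 + 0.7209)^2:
P(M) = 0.2791^2 = 0.077897
P(M+2) = 2 × 0.2791^1 × 0.7209^1 = 0.402406
P(M+4) = 0.7209^2 = 0.519697
The M+4 peak is largest (0.519697); scaling to 100 gives 15.0 : 77.4 : 100.0.

15.0 : 77.4 : 100.0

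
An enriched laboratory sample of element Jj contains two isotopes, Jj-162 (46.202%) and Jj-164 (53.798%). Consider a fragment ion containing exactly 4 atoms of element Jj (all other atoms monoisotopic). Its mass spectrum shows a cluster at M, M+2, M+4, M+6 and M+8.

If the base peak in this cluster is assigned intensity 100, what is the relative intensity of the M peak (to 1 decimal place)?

12.3

(0.46202 + 0.53798)^4 gives M 0.0456, M+2 0.2122, M+4 0.3707, M+6 0.2878, M+8 0.0838; the largest is M+4.
P(M+4) = C(4,2) × 0.46202^2 × 0.53798^2 = 6 × 0.21346248 × 0.28942248 = 0.370685 (base)
P(M) = C(4,0) × 0.46202^4 × 0.53798^0 = 1 × 0.04556623 × 1.0000 = 0.045566
Relative intensity = 0.045566 / 0.370685 × 100 = 12.3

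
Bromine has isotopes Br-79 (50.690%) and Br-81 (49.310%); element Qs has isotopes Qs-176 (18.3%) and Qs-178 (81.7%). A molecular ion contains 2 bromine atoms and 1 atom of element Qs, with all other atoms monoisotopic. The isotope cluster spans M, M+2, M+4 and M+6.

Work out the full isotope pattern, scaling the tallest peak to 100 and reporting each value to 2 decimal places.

10.38 : 66.55 : 100.00 : 43.86

Bromine pattern (n=2): 0.25694761 : 0.49990478 : 0.24314761
Element Qs pattern (n=1): 0.1830 : 0.8170
Convolve the two distributions (both contribute in 2-u steps):
  M: 0.25694761×0.1830 = 0.047021
  M+2: 0.25694761×0.8170 + 0.49990478×0.1830 = 0.301409
  M+4: 0.49990478×0.8170 + 0.24314761×0.1830 = 0.452918
  M+6: 0.24314761×0.8170 = 0.198652
Scale to base peak (0.452918) = 100: 10.38 : 66.55 : 100.00 : 43.86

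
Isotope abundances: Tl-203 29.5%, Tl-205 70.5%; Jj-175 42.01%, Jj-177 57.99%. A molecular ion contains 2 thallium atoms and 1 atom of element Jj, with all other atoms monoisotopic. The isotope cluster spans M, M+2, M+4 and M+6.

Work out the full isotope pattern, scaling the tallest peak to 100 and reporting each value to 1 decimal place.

8.1 : 50.0 : 100.0 : 64.0

Thallium pattern (n=2): 0.087025 : 0.41595 : 0.497025
Element Jj pattern (n=1): 0.4201 : 0.5799
Convolve the two distributions (both contribute in 2-u steps):
  M: 0.087025×0.4201 = 0.036559
  M+2: 0.087025×0.5799 + 0.41595×0.4201 = 0.225206
  M+4: 0.41595×0.5799 + 0.497025×0.4201 = 0.450010
  M+6: 0.497025×0.5799 = 0.288225
Scale to base peak (0.450010) = 100: 8.1 : 50.0 : 100.0 : 64.0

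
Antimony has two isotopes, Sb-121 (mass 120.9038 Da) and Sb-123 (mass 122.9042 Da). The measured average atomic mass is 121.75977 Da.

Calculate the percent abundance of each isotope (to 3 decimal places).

Sb-121: 57.210%, Sb-123: 42.790%

Let x be the fractional abundance of Sb-121; then Sb-123 has abundance 1 − x.
120.9038·x + 122.9042·(1 − x) = 121.75977
(120.9038 − 122.9042)·x = 121.75977 − 122.9042
x = -1.14443 / -2.0004 = 0.57210 → 57.210% Sb-121, 42.790% Sb-123.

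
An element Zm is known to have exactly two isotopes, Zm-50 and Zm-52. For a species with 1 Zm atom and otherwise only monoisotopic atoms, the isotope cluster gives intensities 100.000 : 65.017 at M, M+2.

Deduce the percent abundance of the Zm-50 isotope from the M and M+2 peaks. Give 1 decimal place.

60.6%

If p is the fraction of Zm that is Zm-50, then I(M+2)/I(M) = [C(1,1)·p^0·(1−p)] / p^1 = 1·(1−p)/p = 65.017/100.000 = 0.6502
(1−p)/p = 0.6502/1 = 0.6502  ⇒  p = 1/(1 + 0.6502) = 0.6060
Zm-50: 60.6%, Zm-52: 39.4%.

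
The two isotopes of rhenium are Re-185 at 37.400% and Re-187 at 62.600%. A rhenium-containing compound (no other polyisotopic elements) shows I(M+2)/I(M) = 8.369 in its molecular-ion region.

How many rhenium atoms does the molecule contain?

For n independent Re atoms, I(M+2)/I(M) = n · (abundance Re-187) / (abundance Re-185) = n · 0.62600/0.37400.
n = 8.369 × 0.37400/0.62600 = 5.00 ≈ 5

5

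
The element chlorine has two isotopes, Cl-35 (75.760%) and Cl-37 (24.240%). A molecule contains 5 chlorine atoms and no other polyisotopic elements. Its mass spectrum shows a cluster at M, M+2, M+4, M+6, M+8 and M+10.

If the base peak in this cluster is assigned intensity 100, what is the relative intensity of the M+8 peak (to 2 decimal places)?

Term probabilities: M 0.2496, M+2 0.3993, M+4 0.2555, M+6 0.0817, M+8 0.0131, M+10 0.0008. Base peak = M+2.
P(M+2) = C(5,1) × 0.75760^4 × 0.24240^1 = 5 × 0.32942751 × 0.2424 = 0.399266 (base)
P(M+8) = C(5,4) × 0.75760^1 × 0.24240^4 = 5 × 0.7576 × 0.00345247 = 0.013078
Relative intensity = 0.013078 / 0.399266 × 100 = 3.28

3.28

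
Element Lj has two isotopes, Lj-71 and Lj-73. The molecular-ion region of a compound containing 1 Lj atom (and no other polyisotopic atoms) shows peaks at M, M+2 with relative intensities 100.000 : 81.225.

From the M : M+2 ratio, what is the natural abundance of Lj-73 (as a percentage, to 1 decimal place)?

If p is the fraction of Lj that is Lj-71, then I(M+2)/I(M) = [C(1,1)·p^0·(1−p)] / p^1 = 1·(1−p)/p = 81.225/100.000 = 0.8122
(1−p)/p = 0.8122/1 = 0.8122  ⇒  p = 1/(1 + 0.8122) = 0.5518
Lj-71: 55.2%, Lj-73: 44.8%.

44.8%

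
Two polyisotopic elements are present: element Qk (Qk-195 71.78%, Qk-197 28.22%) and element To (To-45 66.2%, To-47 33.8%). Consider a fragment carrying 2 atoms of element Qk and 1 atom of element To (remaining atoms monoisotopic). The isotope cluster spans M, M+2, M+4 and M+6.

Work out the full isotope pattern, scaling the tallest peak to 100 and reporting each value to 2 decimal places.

77.11 : 100.00 : 42.87 : 6.09

Element Qk pattern (n=2): 0.51523684 : 0.40512632 : 0.07963684
Element To pattern (n=1): 0.6620 : 0.3380
Convolve the two distributions (both contribute in 2-u steps):
  M: 0.51523684×0.6620 = 0.341087
  M+2: 0.51523684×0.3380 + 0.40512632×0.6620 = 0.442344
  M+4: 0.40512632×0.3380 + 0.07963684×0.6620 = 0.189652
  M+6: 0.07963684×0.3380 = 0.026917
Scale to base peak (0.442344) = 100: 77.11 : 100.00 : 42.87 : 6.09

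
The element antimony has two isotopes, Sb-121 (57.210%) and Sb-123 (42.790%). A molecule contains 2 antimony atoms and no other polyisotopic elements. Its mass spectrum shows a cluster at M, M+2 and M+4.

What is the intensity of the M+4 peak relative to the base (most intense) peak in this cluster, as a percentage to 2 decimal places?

Term probabilities: M 0.3273, M+2 0.4896, M+4 0.1831. Base peak = M+2.
P(M+2) = C(2,1) × 0.57210^1 × 0.42790^1 = 2 × 0.5721 × 0.4279 = 0.489603 (base)
P(M+4) = C(2,2) × 0.57210^0 × 0.42790^2 = 1 × 1.0000 × 0.18309841 = 0.183098
Relative intensity = 0.183098 / 0.489603 × 100 = 37.40

37.40%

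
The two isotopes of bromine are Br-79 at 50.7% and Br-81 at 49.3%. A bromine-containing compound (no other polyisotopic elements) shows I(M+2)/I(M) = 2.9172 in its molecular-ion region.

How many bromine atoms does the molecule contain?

3

For n independent Br atoms, I(M+2)/I(M) = n · (abundance Br-81) / (abundance Br-79) = n · 0.493/0.507.
n = 2.9172 × 0.507/0.493 = 3.00 ≈ 3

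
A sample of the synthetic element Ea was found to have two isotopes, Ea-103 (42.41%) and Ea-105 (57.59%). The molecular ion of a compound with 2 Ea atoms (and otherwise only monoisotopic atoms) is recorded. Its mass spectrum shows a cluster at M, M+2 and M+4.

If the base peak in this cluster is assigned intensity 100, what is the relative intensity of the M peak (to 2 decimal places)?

Binomial terms of (0.4241 + 0.5759)^2: M 0.1799, M+2 0.4885, M+4 0.3317 → M+2 is the base peak.
P(M+2) = C(2,1) × 0.4241^1 × 0.5759^1 = 2 × 0.4241 × 0.5759 = 0.488478 (base)
P(M) = C(2,0) × 0.4241^2 × 0.5759^0 = 1 × 0.17986081 × 1.0000 = 0.179861
Relative intensity = 0.179861 / 0.488478 × 100 = 36.82

36.82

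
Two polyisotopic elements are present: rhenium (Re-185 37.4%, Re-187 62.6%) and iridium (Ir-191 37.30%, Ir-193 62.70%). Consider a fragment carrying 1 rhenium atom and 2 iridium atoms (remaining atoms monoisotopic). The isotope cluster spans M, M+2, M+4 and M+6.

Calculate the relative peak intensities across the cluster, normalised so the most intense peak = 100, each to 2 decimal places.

Rhenium pattern (n=1): 0.3740 : 0.6260
Iridium pattern (n=2): 0.139129 : 0.467742 : 0.393129
Convolve the two distributions (both contribute in 2-u steps):
  M: 0.3740×0.139129 = 0.052034
  M+2: 0.3740×0.467742 + 0.6260×0.139129 = 0.262030
  M+4: 0.3740×0.393129 + 0.6260×0.467742 = 0.439837
  M+6: 0.6260×0.393129 = 0.246099
Scale to base peak (0.439837) = 100: 11.83 : 59.57 : 100.00 : 55.95

11.83 : 59.57 : 100.00 : 55.95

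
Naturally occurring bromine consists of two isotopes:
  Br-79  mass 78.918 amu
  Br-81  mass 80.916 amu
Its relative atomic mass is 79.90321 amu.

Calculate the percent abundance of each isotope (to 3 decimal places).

Br-79: 50.690%, Br-81: 49.310%

With x = fraction of Br-79 (so Br-81 is 1 − x):
78.918·x + 80.916·(1 − x) = 79.90321
(78.918 − 80.916)·x = 79.90321 − 80.916
x = -1.01279 / -1.998 = 0.50690 → 50.690% Br-79, 49.310% Br-81.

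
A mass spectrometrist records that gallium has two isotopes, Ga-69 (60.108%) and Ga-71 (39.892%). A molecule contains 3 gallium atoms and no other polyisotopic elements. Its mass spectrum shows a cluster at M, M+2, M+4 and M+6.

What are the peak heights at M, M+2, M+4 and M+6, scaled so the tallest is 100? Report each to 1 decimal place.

Each Ga atom is independently Ga-69 (p = 0.60108) or Ga-71 (q = 0.39892); the cluster is the binomial expansion (p + q)^3.
P(M) = 0.60108^3 = 0.217169
P(M+2) = 3 × 0.60108^2 × 0.39892^1 = 0.432386
P(M+4) = 3 × 0.60108^1 × 0.39892^2 = 0.286963
P(M+6) = 0.39892^3 = 0.063483
The M+2 peak is largest (0.432386); scaling to 100 gives 50.2 : 100.0 : 66.4 : 14.7.

50.2 : 100.0 : 66.4 : 14.7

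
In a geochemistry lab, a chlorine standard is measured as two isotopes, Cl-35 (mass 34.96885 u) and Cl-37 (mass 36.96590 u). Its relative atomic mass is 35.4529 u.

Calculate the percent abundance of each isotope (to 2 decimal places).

Cl-35: 75.76%, Cl-37: 24.24%

Let x be the fractional abundance of Cl-35; then Cl-37 has abundance 1 − x.
34.96885·x + 36.96590·(1 − x) = 35.4529
(34.96885 − 36.96590)·x = 35.4529 − 36.96590
x = -1.51300 / -1.99705 = 0.75762 → 75.76% Cl-35, 24.24% Cl-37.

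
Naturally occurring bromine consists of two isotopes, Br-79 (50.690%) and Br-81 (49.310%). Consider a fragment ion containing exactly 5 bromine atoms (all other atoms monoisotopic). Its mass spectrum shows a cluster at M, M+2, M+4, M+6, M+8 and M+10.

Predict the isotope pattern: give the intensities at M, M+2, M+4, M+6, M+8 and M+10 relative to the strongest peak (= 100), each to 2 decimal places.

10.57 : 51.40 : 100.00 : 97.28 : 47.31 : 9.21

Expanding (0.50690 + 0.49310)^5:
P(M) = 0.50690^5 = 0.033467
P(M+2) = 5 × 0.50690^4 × 0.49310^1 = 0.162777
P(M+4) = 10 × 0.50690^3 × 0.49310^2 = 0.316692
P(M+6) = 10 × 0.50690^2 × 0.49310^3 = 0.308070
P(M+8) = 5 × 0.50690^1 × 0.49310^4 = 0.149842
P(M+10) = 0.49310^5 = 0.029152
The M+4 peak is largest (0.316692); scaling to 100 gives 10.57 : 51.40 : 100.00 : 97.28 : 47.31 : 9.21.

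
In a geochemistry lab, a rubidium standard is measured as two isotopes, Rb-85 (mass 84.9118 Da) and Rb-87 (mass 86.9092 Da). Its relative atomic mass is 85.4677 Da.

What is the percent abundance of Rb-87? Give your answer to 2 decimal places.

With x = fraction of Rb-85 (so Rb-87 is 1 − x):
84.9118·x + 86.9092·(1 − x) = 85.4677
(84.9118 − 86.9092)·x = 85.4677 − 86.9092
x = -1.4415 / -1.9974 = 0.72169 → 72.17% Rb-85, 27.83% Rb-87.

27.83%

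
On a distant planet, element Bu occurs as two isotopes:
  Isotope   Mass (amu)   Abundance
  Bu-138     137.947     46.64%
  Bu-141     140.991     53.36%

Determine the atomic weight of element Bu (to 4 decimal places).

139.5713 amu

Ar = Σ fᵢ·mᵢ = 0.4664 × 137.947 + 0.5336 × 140.991
= 64.33848 + 75.23280 = 139.57128 amu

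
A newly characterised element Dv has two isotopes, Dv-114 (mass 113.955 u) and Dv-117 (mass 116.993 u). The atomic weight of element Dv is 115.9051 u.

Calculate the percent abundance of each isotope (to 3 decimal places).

With x = fraction of Dv-114 (so Dv-117 is 1 − x):
113.955·x + 116.993·(1 − x) = 115.9051
(113.955 − 116.993)·x = 115.9051 − 116.993
x = -1.0879 / -3.038 = 0.35810 → 35.810% Dv-114, 64.190% Dv-117.

Dv-114: 35.810%, Dv-117: 64.190%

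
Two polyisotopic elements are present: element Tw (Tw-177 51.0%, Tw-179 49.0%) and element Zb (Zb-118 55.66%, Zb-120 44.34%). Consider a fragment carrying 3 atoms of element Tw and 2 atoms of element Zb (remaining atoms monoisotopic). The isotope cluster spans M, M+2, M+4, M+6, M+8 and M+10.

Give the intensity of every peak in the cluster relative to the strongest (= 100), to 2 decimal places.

Element Tw pattern (n=3): 0.132651 : 0.382347 : 0.367353 : 0.117649
Element Zb pattern (n=2): 0.30980356 : 0.49359288 : 0.19660356
Convolve the two distributions (both contribute in 2-u steps):
  M: 0.132651×0.30980356 = 0.041096
  M+2: 0.132651×0.49359288 + 0.382347×0.30980356 = 0.183928
  M+4: 0.132651×0.19660356 + 0.382347×0.49359288 + 0.367353×0.30980356 = 0.328611
  M+6: 0.382347×0.19660356 + 0.367353×0.49359288 + 0.117649×0.30980356 = 0.292942
  M+8: 0.367353×0.19660356 + 0.117649×0.49359288 = 0.130294
  M+10: 0.117649×0.19660356 = 0.023130
Scale to base peak (0.328611) = 100: 12.51 : 55.97 : 100.00 : 89.15 : 39.65 : 7.04

12.51 : 55.97 : 100.00 : 89.15 : 39.65 : 7.04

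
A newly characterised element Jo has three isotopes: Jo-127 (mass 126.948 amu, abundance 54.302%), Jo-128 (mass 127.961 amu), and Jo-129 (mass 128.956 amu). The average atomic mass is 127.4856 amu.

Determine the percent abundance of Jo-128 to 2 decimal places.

38.19%

The remaining 45.698% is split between Jo-128 (fraction x) and Jo-129 (fraction 0.45698 − x).
Substituting: 127.961x + 128.956(0.45698 − x) = 58.55029704
(127.961 − 128.956)x = -0.38001584  ⇒  x = 0.38193, y = 0.07505
Jo-128: 38.19%, Jo-129: 7.51%.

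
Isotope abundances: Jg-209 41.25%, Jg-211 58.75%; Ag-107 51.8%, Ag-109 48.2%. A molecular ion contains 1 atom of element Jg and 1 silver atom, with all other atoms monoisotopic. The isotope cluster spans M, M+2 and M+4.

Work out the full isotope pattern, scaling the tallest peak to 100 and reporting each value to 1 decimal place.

Element Jg pattern (n=1): 0.4125 : 0.5875
Silver pattern (n=1): 0.5180 : 0.4820
Convolve the two distributions (both contribute in 2-u steps):
  M: 0.4125×0.5180 = 0.213675
  M+2: 0.4125×0.4820 + 0.5875×0.5180 = 0.503150
  M+4: 0.5875×0.4820 = 0.283175
Scale to base peak (0.503150) = 100: 42.5 : 100.0 : 56.3

42.5 : 100.0 : 56.3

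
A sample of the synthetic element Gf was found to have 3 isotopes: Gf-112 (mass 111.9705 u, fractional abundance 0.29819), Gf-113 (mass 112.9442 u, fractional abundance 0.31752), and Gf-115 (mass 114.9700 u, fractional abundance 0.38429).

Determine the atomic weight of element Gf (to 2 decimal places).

Weight each isotope mass by its fractional abundance: 0.29819 × 111.9705 + 0.31752 × 112.9442 + 0.38429 × 114.9700
= 33.38848 + 35.86204 + 44.18182 = 113.43234 u

113.43 u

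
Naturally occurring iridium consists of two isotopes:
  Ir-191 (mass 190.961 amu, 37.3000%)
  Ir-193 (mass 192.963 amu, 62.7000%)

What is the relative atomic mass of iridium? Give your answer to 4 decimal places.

192.2163 amu

The abundance-weighted mean is 0.373000 × 190.961 + 0.627000 × 192.963
= 71.22845 + 120.98780 = 192.21625 amu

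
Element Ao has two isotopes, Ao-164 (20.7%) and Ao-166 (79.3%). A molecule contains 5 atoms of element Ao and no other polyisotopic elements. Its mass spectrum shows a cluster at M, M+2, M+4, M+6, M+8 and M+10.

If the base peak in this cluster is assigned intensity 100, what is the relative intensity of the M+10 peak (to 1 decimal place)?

(0.207 + 0.793)^5 gives M 0.0004, M+2 0.0073, M+4 0.0558, M+6 0.2137, M+8 0.4093, M+10 0.3136; the largest is M+8.
P(M+8) = C(5,4) × 0.207^1 × 0.793^4 = 5 × 0.2070 × 0.39545106 = 0.409292 (base)
P(M+10) = C(5,5) × 0.207^0 × 0.793^5 = 1 × 1.0000 × 0.31359269 = 0.313593
Relative intensity = 0.313593 / 0.409292 × 100 = 76.6

76.6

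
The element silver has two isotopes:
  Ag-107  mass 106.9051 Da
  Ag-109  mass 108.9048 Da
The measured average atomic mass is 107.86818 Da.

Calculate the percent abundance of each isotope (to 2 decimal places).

Let x be the fractional abundance of Ag-107; then Ag-109 has abundance 1 − x.
106.9051·x + 108.9048·(1 − x) = 107.86818
(106.9051 − 108.9048)·x = 107.86818 − 108.9048
x = -1.03662 / -1.9997 = 0.51839 → 51.84% Ag-107, 48.16% Ag-109.

Ag-107: 51.84%, Ag-109: 48.16%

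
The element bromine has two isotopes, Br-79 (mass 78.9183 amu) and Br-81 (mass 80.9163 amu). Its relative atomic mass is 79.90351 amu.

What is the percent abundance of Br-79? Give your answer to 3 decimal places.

With x = fraction of Br-79 (so Br-81 is 1 − x):
78.9183·x + 80.9163·(1 − x) = 79.90351
(78.9183 − 80.9163)·x = 79.90351 − 80.9163
x = -1.01279 / -1.9980 = 0.50690 → 50.690% Br-79, 49.310% Br-81.

50.690%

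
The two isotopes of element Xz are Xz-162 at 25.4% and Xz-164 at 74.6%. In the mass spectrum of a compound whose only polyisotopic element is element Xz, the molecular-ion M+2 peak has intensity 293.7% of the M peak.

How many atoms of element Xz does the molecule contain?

For n independent Xz atoms, I(M+2)/I(M) = n · (abundance Xz-164) / (abundance Xz-162) = n · 0.746/0.254.
n = 2.937 × 0.254/0.746 = 1.00 ≈ 1

1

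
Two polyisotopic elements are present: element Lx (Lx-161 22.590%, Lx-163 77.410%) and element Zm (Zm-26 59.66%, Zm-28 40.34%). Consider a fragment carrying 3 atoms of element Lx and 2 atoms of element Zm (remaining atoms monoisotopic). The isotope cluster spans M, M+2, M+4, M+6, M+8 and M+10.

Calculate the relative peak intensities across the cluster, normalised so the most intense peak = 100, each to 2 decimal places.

1.08 : 12.57 : 53.56 : 100.00 : 76.18 : 19.87

Element Lx pattern (n=3): 0.01152786 : 0.11850885 : 0.40609872 : 0.46386457
Element Zm pattern (n=2): 0.35593156 : 0.48133688 : 0.16273156
Convolve the two distributions (both contribute in 2-u steps):
  M: 0.01152786×0.35593156 = 0.004103
  M+2: 0.01152786×0.48133688 + 0.11850885×0.35593156 = 0.047730
  M+4: 0.01152786×0.16273156 + 0.11850885×0.48133688 + 0.40609872×0.35593156 = 0.203462
  M+6: 0.11850885×0.16273156 + 0.40609872×0.48133688 + 0.46386457×0.35593156 = 0.379859
  M+8: 0.40609872×0.16273156 + 0.46386457×0.48133688 = 0.289360
  M+10: 0.46386457×0.16273156 = 0.075485
Scale to base peak (0.379859) = 100: 1.08 : 12.57 : 53.56 : 100.00 : 76.18 : 19.87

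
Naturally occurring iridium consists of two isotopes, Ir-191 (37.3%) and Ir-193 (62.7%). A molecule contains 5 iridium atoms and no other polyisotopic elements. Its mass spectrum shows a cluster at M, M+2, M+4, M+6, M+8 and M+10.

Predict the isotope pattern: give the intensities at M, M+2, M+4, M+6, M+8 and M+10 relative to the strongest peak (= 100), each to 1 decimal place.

Expanding (0.373 + 0.627)^5:
P(M) = 0.373^5 = 0.007220
P(M+2) = 5 × 0.373^4 × 0.627^1 = 0.060684
P(M+4) = 10 × 0.373^3 × 0.627^2 = 0.204015
P(M+6) = 10 × 0.373^2 × 0.627^3 = 0.342942
P(M+8) = 5 × 0.373^1 × 0.627^4 = 0.288237
P(M+10) = 0.627^5 = 0.096903
The M+6 peak is largest (0.342942); scaling to 100 gives 2.1 : 17.7 : 59.5 : 100.0 : 84.0 : 28.3.

2.1 : 17.7 : 59.5 : 100.0 : 84.0 : 28.3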